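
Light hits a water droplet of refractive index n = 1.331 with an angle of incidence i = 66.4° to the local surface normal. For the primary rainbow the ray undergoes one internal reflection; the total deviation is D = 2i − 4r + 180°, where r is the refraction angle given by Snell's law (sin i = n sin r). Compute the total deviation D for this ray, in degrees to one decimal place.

138.8°

sin r = sin 66.4° / 1.331 = 0.9164/1.331 = 0.6885; r = 43.51°.
D = 2·66.4° − 4·43.51° + 180° = 132.80° − 174.04° + 180° = 138.76°.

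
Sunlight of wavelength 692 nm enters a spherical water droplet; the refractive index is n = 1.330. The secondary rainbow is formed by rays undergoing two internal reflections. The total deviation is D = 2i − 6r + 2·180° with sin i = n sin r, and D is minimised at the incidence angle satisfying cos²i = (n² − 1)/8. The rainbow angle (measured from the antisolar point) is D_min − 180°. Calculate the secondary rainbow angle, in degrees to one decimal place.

cos²i = (1.76890 − 1)/8 = 0.09611; i = arccos(0.31002) = 71.940°.
sin r = sin 71.940°/1.330 = 0.71483; r = 45.630°.
D_min = 2·71.940° − 6·45.630° + 360° = 230.101°.
Rainbow angle = D_min − 180° = 50.101°.

50.1°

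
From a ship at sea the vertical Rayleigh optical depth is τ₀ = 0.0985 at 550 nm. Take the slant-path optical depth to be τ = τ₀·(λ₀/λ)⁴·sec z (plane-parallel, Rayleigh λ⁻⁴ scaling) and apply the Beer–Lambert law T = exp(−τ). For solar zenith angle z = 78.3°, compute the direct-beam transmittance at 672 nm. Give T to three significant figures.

0.804

sec 78.3° = 4.9313.
τ = 0.0985 × (550/672)⁴ × 4.9313 = 0.0985 × 0.4487 × 4.9313 = 0.2180.
T = exp(−0.2180) = 0.8042.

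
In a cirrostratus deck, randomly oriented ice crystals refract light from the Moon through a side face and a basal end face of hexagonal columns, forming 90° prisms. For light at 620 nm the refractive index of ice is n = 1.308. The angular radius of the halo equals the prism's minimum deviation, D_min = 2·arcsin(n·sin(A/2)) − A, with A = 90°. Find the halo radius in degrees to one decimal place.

45.3°

n·sin(A/2) = 1.308 × sin 45° = 1.308 × 0.7071 = 0.9249.
D_min = 2·arcsin(0.9249) − 90° = 2 × 67.653° − 90° = 45.305°.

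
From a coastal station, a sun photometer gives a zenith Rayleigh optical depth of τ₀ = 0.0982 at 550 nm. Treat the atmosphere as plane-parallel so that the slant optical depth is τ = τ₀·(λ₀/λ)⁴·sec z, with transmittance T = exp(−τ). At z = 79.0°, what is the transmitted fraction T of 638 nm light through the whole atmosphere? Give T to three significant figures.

sec 79.0° = 5.2408.
τ = 0.0982 × (550/638)⁴ × 5.2408 = 0.0982 × 0.5523 × 5.2408 = 0.2842.
T = exp(−0.2842) = 0.7526.

0.753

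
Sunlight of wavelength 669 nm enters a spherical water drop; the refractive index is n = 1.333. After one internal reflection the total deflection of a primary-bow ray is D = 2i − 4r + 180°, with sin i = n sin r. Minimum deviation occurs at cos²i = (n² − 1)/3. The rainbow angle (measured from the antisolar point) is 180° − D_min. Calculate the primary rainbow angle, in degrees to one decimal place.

cos²i = (1.77689 − 1)/3 = 0.25896; i = arccos(0.50888) = 59.410°.
sin r = sin 59.410°/1.333 = 0.64579; r = 40.225°.
D_min = 2·59.410° − 4·40.225° + 180° = 137.922°.
Rainbow angle = 180° − D_min = 42.078°.

42.1°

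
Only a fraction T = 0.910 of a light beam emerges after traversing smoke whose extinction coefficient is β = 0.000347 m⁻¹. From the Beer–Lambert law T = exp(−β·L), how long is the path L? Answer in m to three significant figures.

272 m

Beer–Lambert: T = exp(−βL) ⇒ L = −ln(T)/β = −ln(0.910)/0.000347 = 0.0943/0.000347 = 271.8 m.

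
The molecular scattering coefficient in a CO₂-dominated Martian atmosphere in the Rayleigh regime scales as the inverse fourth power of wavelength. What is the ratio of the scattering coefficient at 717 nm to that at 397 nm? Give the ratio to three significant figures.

Rayleigh scattering ∝ λ⁻⁴, so the ratio of coefficients is the inverse fourth power of the wavelength ratio.
σ(717)/σ(397) = (397/717)⁴ = (0.5537)⁴ = 0.09399.

0.0940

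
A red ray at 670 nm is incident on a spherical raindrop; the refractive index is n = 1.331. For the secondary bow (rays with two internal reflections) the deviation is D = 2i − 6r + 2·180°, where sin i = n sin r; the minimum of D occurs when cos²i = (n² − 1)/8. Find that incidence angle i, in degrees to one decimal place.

71.9°

cos²i = (1.331² − 1)/8 = (1.77156 − 1)/8 = 0.09645.
cos i = 0.31056, so i = 71.907°.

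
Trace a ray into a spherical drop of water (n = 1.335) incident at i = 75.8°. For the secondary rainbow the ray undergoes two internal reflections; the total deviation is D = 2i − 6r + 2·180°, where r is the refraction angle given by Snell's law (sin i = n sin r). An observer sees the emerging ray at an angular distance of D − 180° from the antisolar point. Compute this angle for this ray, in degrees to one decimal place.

52.2°

sin r = sin 75.8° / 1.335 = 0.9694/1.335 = 0.7262; r = 46.57°.
D = 2·75.8° − 6·46.57° + 2·180° = 151.60° − 279.40° + 360° = 232.20°.
Angle from antisolar point = D − 180° = 52.20°.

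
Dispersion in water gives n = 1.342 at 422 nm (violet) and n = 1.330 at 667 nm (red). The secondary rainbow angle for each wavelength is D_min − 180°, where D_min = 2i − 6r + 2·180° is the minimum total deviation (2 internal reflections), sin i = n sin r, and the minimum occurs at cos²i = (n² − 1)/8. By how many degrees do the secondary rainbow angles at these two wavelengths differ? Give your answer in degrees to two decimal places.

3.12°

At 422 nm (n = 1.342): cos²i = 0.10012 → i = 71.554°, r = 44.981°, D_min = 233.222°, rainbow angle = 53.222°.
At 667 nm (n = 1.330): cos²i = 0.09611 → i = 71.940°, r = 45.630°, D_min = 230.101°, rainbow angle = 50.101°.
Angular width = |53.222° − 50.101°| = 3.121°.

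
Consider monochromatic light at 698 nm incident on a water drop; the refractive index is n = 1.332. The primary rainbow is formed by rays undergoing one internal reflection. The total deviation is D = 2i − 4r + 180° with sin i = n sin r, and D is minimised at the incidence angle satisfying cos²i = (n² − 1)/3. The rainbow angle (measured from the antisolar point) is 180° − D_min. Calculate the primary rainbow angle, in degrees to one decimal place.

42.2°

cos²i = (1.77422 − 1)/3 = 0.25807; i = arccos(0.50801) = 59.469°.
sin r = sin 59.469°/1.332 = 0.64666; r = 40.290°.
D_min = 2·59.469° − 4·40.290° + 180° = 137.776°.
Rainbow angle = 180° − D_min = 42.224°.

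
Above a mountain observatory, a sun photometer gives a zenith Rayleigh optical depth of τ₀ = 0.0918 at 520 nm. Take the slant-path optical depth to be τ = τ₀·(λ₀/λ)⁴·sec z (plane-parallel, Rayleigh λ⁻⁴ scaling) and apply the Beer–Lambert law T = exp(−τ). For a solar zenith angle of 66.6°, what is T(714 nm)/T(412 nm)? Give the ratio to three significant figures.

Airmass: sec 66.6° = 2.5180.
τ(714 nm) = 0.0918 × (520/714)⁴ × 2.5180 = 0.0918 × 0.2813 × 2.5180 = 0.0650.
τ(412 nm) = 0.0918 × (520/412)⁴ × 2.5180 = 0.0918 × 2.5376 × 2.5180 = 0.5866.
T(714)/T(412) = exp(τ_B − τ_A) = exp(0.5215) = 1.6846.

1.68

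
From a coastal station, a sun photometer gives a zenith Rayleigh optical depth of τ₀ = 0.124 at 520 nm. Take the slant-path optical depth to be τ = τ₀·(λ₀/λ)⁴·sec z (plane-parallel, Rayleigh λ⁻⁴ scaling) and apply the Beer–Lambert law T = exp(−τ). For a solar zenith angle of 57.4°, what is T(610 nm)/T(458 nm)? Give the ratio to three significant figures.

1.30

Airmass: sec 57.4° = 1.8561.
τ(610 nm) = 0.124 × (520/610)⁴ × 1.8561 = 0.124 × 0.5281 × 1.8561 = 0.1215.
τ(458 nm) = 0.124 × (520/458)⁴ × 1.8561 = 0.124 × 1.6617 × 1.8561 = 0.3824.
T(610)/T(458) = exp(τ_B − τ_A) = exp(0.2609) = 1.2981.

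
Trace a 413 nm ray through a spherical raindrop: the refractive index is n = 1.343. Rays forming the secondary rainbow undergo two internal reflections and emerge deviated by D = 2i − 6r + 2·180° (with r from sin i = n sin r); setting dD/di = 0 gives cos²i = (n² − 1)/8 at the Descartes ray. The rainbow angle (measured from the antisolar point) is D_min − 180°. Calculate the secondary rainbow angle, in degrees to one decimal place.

53.5°

cos²i = (1.80365 − 1)/8 = 0.10046; i = arccos(0.31695) = 71.522°.
sin r = sin 71.522°/1.343 = 0.70621; r = 44.928°.
D_min = 2·71.522° − 6·44.928° + 360° = 233.478°.
Rainbow angle = D_min − 180° = 53.478°.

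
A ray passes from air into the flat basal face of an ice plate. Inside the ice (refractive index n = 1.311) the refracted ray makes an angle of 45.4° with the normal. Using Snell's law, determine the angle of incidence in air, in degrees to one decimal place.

69.0°

Snell: sin θ_i = n · sin θ_r = 1.311 × sin 45.4° = 1.311 × 0.7120 = 0.9335.
θ_i = arcsin(0.9335) = 68.98°.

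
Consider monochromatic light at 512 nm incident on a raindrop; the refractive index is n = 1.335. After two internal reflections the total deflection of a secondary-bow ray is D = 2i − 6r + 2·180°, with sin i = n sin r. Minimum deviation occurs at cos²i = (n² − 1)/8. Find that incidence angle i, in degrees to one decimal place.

cos²i = (1.335² − 1)/8 = (1.78222 − 1)/8 = 0.09778.
cos i = 0.31269, so i = 71.778°.

71.8°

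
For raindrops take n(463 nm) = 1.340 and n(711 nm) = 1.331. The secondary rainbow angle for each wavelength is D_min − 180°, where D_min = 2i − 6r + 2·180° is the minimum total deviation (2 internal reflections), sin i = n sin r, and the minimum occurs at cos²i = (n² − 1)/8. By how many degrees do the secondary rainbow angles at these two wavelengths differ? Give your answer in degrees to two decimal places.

At 463 nm (n = 1.340): cos²i = 0.09945 → i = 71.618°, r = 45.088°, D_min = 232.709°, rainbow angle = 52.709°.
At 711 nm (n = 1.331): cos²i = 0.09645 → i = 71.907°, r = 45.575°, D_min = 230.365°, rainbow angle = 50.365°.
Angular width = |52.709° − 50.365°| = 2.344°.

2.34°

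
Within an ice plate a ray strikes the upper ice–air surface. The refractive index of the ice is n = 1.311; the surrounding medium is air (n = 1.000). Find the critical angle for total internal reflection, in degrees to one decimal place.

sin θ_c = n_air / n = 1.000 / 1.311 = 0.7628.
θ_c = arcsin(0.7628) = 49.71°.

49.7°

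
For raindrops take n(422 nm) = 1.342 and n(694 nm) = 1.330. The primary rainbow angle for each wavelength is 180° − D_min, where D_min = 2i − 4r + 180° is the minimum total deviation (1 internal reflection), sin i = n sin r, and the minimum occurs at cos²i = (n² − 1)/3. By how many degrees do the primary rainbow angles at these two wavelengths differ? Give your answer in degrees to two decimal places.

1.73°

At 422 nm (n = 1.342): cos²i = 0.26699 → i = 58.888°, r = 39.641°, D_min = 139.213°, rainbow angle = 40.787°.
At 694 nm (n = 1.330): cos²i = 0.25630 → i = 59.585°, r = 40.422°, D_min = 137.484°, rainbow angle = 42.516°.
Angular width = |40.787° − 42.516°| = 1.729°.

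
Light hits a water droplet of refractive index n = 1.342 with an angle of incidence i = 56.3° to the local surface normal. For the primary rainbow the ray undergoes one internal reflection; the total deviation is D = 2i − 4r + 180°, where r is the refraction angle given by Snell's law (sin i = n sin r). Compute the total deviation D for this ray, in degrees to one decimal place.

139.4°

sin r = sin 56.3° / 1.342 = 0.8320/1.342 = 0.6199; r = 38.31°.
D = 2·56.3° − 4·38.31° + 180° = 112.60° − 153.25° + 180° = 139.35°.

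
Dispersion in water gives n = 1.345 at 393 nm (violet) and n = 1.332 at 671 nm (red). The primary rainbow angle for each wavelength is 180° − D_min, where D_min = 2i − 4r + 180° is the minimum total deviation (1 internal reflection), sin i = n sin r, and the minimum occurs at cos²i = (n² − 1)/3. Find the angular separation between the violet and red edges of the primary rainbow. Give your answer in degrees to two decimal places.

At 393 nm (n = 1.345): cos²i = 0.26967 → i = 58.715°, r = 39.448°, D_min = 139.635°, rainbow angle = 40.365°.
At 671 nm (n = 1.332): cos²i = 0.25807 → i = 59.469°, r = 40.290°, D_min = 137.776°, rainbow angle = 42.224°.
Angular width = |40.365° − 42.224°| = 1.859°.

1.86°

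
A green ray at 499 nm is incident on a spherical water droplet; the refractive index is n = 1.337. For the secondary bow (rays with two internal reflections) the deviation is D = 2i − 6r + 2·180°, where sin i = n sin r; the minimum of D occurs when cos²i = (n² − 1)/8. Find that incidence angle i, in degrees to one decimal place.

71.7°

cos²i = (1.337² − 1)/8 = (1.78757 − 1)/8 = 0.09845.
cos i = 0.31376, so i = 71.714°.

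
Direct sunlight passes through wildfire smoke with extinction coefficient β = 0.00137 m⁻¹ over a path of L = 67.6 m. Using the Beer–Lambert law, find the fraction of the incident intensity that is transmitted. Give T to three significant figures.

0.912

τ = β·L = 0.00137 × 67.6 = 0.0926.
T = exp(−0.0926) = 0.9115.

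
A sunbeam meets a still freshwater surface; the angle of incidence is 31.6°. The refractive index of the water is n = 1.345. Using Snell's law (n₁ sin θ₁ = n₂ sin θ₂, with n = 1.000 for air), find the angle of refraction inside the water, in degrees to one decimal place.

Snell: sin θ_r = sin θ_i / n = sin 31.6° / 1.345 = 0.5240 / 1.345 = 0.3896.
θ_r = arcsin(0.3896) = 22.93°.

22.9°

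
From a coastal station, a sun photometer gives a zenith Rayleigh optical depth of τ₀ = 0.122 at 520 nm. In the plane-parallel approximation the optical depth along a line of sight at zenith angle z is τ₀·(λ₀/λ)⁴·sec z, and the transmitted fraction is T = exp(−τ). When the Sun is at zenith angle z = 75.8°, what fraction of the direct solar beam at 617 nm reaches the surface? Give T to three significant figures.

sec 75.8° = 4.0765.
τ = 0.122 × (520/617)⁴ × 4.0765 = 0.122 × 0.5045 × 4.0765 = 0.2509.
T = exp(−0.2509) = 0.7781.

0.778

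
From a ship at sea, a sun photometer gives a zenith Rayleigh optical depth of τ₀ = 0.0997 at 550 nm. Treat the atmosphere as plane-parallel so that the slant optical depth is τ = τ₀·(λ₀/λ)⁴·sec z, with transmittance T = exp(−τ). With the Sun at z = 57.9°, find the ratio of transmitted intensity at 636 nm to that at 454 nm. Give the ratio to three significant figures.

1.35

Airmass: sec 57.9° = 1.8818.
τ(636 nm) = 0.0997 × (550/636)⁴ × 1.8818 = 0.0997 × 0.5593 × 1.8818 = 0.1049.
τ(454 nm) = 0.0997 × (550/454)⁴ × 1.8818 = 0.0997 × 2.1539 × 1.8818 = 0.4041.
T(636)/T(454) = exp(τ_B − τ_A) = exp(0.2992) = 1.3488.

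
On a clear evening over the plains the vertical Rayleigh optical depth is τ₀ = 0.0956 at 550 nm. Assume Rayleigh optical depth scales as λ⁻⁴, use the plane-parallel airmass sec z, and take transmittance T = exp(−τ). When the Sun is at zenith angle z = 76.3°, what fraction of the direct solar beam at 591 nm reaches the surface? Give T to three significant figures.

sec 76.3° = 4.2223.
τ = 0.0956 × (550/591)⁴ × 4.2223 = 0.0956 × 0.7501 × 4.2223 = 0.3028.
T = exp(−0.3028) = 0.7388.

0.739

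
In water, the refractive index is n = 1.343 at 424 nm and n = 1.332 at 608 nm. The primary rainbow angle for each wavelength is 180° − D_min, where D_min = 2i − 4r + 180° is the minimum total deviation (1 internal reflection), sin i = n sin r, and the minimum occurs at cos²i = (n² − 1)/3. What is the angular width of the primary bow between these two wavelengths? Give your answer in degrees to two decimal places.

1.58°

At 424 nm (n = 1.343): cos²i = 0.26788 → i = 58.830°, r = 39.577°, D_min = 139.354°, rainbow angle = 40.646°.
At 608 nm (n = 1.332): cos²i = 0.25807 → i = 59.469°, r = 40.290°, D_min = 137.776°, rainbow angle = 42.224°.
Angular width = |40.646° − 42.224°| = 1.578°.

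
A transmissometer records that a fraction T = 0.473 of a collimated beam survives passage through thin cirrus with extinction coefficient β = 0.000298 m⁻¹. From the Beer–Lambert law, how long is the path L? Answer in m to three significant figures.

Beer–Lambert: T = exp(−βL) ⇒ L = −ln(T)/β = −ln(0.473)/0.000298 = 0.7487/0.000298 = 2512 m.

2510 m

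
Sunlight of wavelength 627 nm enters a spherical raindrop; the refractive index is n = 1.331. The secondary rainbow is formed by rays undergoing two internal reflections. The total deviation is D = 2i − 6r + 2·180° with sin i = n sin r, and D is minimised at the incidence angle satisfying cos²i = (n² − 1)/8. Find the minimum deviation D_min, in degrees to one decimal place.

cos²i = (1.77156 − 1)/8 = 0.09645; i = arccos(0.31056) = 71.907°.
sin r = sin 71.907°/1.331 = 0.71417; r = 45.575°.
D_min = 2·71.907° − 6·45.575° + 360° = 230.365°.

230.4°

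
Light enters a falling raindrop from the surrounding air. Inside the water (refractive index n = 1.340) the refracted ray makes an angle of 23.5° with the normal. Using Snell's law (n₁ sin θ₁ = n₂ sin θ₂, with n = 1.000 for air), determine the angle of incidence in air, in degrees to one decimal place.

32.3°

Snell: sin θ_i = n · sin θ_r = 1.340 × sin 23.5° = 1.340 × 0.3987 = 0.5343.
θ_i = arcsin(0.5343) = 32.30°.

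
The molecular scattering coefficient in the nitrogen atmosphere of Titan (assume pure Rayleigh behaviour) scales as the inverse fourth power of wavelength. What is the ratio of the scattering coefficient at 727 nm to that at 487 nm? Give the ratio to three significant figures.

Rayleigh scattering ∝ λ⁻⁴, so the ratio of coefficients is the inverse fourth power of the wavelength ratio.
σ(727)/σ(487) = (487/727)⁴ = (0.6699)⁴ = 0.2014.

0.201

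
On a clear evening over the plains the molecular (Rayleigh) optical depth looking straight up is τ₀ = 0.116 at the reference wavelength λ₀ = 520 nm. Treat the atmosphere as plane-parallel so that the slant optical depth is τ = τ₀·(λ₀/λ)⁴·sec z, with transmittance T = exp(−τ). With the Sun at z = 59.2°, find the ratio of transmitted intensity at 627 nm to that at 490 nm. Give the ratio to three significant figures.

1.20

Airmass: sec 59.2° = 1.9530.
τ(627 nm) = 0.116 × (520/627)⁴ × 1.9530 = 0.116 × 0.4731 × 1.9530 = 0.1072.
τ(490 nm) = 0.116 × (520/490)⁴ × 1.9530 = 0.116 × 1.2683 × 1.9530 = 0.2873.
T(627)/T(490) = exp(τ_B − τ_A) = exp(0.1802) = 1.1974.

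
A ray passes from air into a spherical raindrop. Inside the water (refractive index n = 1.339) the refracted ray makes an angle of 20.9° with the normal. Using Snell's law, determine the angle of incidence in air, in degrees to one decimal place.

28.5°

Snell: sin θ_i = n · sin θ_r = 1.339 × sin 20.9° = 1.339 × 0.3567 = 0.4777.
θ_i = arcsin(0.4777) = 28.53°.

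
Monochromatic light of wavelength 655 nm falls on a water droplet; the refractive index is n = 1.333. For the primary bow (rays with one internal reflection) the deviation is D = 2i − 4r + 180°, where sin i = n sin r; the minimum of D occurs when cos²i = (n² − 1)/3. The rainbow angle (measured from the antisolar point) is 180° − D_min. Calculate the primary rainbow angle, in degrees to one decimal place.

cos²i = (1.77689 − 1)/3 = 0.25896; i = arccos(0.50888) = 59.410°.
sin r = sin 59.410°/1.333 = 0.64579; r = 40.225°.
D_min = 2·59.410° − 4·40.225° + 180° = 137.922°.
Rainbow angle = 180° − D_min = 42.078°.

42.1°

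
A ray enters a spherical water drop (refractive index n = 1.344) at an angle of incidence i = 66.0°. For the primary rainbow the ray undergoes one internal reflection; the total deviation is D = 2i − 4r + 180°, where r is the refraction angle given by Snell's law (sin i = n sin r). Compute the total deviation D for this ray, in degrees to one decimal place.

140.7°

sin r = sin 66.0° / 1.344 = 0.9135/1.344 = 0.6797; r = 42.82°.
D = 2·66.0° − 4·42.82° + 180° = 132.00° − 171.29° + 180° = 140.71°.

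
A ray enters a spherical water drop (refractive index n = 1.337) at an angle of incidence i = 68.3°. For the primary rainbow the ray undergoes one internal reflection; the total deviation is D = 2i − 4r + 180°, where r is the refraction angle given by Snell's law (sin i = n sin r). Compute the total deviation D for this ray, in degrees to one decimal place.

140.5°

sin r = sin 68.3° / 1.337 = 0.9291/1.337 = 0.6949; r = 44.02°.
D = 2·68.3° − 4·44.02° + 180° = 136.60° − 176.09° + 180° = 140.51°.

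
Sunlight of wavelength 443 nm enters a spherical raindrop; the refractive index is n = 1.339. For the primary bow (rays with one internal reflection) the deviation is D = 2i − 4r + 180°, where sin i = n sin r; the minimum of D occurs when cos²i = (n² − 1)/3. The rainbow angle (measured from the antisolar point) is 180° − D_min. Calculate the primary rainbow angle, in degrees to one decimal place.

41.2°

cos²i = (1.79292 − 1)/3 = 0.26431; i = arccos(0.51411) = 59.062°.
sin r = sin 59.062°/1.339 = 0.64057; r = 39.834°.
D_min = 2·59.062° − 4·39.834° + 180° = 138.786°.
Rainbow angle = 180° − D_min = 41.214°.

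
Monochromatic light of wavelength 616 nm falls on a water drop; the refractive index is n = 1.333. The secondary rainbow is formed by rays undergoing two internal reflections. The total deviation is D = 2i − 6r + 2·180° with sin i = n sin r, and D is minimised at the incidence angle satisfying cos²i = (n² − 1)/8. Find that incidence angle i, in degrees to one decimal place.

71.8°

cos²i = (1.333² − 1)/8 = (1.77689 − 1)/8 = 0.09711.
cos i = 0.31163, so i = 71.843°.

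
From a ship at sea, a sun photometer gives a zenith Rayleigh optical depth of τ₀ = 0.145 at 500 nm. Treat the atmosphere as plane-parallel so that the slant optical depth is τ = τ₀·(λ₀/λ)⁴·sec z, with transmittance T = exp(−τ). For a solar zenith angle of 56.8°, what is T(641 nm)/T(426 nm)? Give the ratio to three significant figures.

Airmass: sec 56.8° = 1.8263.
τ(641 nm) = 0.145 × (500/641)⁴ × 1.8263 = 0.145 × 0.3702 × 1.8263 = 0.0980.
τ(426 nm) = 0.145 × (500/426)⁴ × 1.8263 = 0.145 × 1.8978 × 1.8263 = 0.5025.
T(641)/T(426) = exp(τ_B − τ_A) = exp(0.4045) = 1.4986.

1.50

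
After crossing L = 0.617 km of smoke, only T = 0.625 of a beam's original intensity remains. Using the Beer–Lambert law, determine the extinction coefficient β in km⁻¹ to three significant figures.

0.762 km⁻¹

Beer–Lambert: T = exp(−βL) ⇒ β = −ln(T)/L = −ln(0.625)/0.617 = 0.4700/0.617 = 0.7618 km⁻¹.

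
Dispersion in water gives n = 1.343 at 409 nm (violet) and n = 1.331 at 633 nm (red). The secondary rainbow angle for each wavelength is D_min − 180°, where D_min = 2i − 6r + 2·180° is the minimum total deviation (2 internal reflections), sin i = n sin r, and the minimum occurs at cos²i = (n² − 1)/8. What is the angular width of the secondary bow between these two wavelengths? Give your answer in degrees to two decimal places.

3.11°

At 409 nm (n = 1.343): cos²i = 0.10046 → i = 71.522°, r = 44.928°, D_min = 233.478°, rainbow angle = 53.478°.
At 633 nm (n = 1.331): cos²i = 0.09645 → i = 71.907°, r = 45.575°, D_min = 230.365°, rainbow angle = 50.365°.
Angular width = |53.478° − 50.365°| = 3.113°.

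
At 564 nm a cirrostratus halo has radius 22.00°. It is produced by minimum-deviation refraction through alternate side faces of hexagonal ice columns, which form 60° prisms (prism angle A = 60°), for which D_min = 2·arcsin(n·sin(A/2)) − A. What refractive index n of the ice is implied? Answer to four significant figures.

Rearranging: n = sin((D_min + A)/2) / sin(A/2).
(D_min + A)/2 = (22.00° + 60°)/2 = 41.000°.
n = sin 41.000° / sin 30° = 0.6561 / 0.5000 = 1.3121.

1.312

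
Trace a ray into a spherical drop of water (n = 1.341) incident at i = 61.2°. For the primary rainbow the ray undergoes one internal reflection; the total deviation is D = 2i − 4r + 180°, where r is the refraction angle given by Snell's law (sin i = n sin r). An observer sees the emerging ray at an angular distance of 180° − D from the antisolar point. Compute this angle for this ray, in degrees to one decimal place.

sin r = sin 61.2° / 1.341 = 0.8763/1.341 = 0.6535; r = 40.80°.
D = 2·61.2° − 4·40.80° + 180° = 122.40° − 163.22° + 180° = 139.18°.
Angle from antisolar point = 180° − D = 40.82°.

40.8°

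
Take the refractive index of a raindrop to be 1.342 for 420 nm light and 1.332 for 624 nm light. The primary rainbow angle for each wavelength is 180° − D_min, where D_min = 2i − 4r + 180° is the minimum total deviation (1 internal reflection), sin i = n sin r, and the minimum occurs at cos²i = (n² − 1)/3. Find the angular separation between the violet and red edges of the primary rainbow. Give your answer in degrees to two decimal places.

1.44°

At 420 nm (n = 1.342): cos²i = 0.26699 → i = 58.888°, r = 39.641°, D_min = 139.213°, rainbow angle = 40.787°.
At 624 nm (n = 1.332): cos²i = 0.25807 → i = 59.469°, r = 40.290°, D_min = 137.776°, rainbow angle = 42.224°.
Angular width = |40.787° − 42.224°| = 1.437°.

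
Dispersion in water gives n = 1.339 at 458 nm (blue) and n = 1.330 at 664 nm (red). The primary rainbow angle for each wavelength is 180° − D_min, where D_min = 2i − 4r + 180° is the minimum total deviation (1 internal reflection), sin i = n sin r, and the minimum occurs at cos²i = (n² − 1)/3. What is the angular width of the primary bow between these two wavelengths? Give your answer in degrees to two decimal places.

At 458 nm (n = 1.339): cos²i = 0.26431 → i = 59.062°, r = 39.834°, D_min = 138.786°, rainbow angle = 41.214°.
At 664 nm (n = 1.330): cos²i = 0.25630 → i = 59.585°, r = 40.422°, D_min = 137.484°, rainbow angle = 42.516°.
Angular width = |41.214° − 42.516°| = 1.303°.

1.30°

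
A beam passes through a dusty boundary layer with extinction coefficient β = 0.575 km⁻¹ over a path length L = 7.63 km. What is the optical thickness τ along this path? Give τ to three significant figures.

τ = β·L = 0.575 × 7.63 = 4.3872.

4.39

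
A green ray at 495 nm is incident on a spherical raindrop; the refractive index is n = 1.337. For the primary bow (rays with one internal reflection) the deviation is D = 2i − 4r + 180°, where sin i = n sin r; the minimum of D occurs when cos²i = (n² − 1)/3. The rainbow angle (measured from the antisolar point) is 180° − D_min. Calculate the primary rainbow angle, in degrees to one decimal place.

41.5°

cos²i = (1.78757 − 1)/3 = 0.26252; i = arccos(0.51237) = 59.178°.
sin r = sin 59.178°/1.337 = 0.64231; r = 39.964°.
D_min = 2·59.178° − 4·39.964° + 180° = 138.500°.
Rainbow angle = 180° − D_min = 41.500°.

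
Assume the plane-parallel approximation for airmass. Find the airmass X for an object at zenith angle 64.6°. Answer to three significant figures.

2.33

X = sec z = 1/cos 64.6° = 1/0.4289 = 2.3314.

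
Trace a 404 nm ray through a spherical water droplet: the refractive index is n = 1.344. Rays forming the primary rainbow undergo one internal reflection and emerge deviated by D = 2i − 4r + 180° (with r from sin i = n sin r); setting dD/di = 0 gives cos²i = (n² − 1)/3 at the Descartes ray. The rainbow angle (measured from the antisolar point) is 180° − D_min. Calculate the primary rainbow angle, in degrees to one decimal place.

cos²i = (1.80634 − 1)/3 = 0.26878; i = arccos(0.51844) = 58.772°.
sin r = sin 58.772°/1.344 = 0.63625; r = 39.512°.
D_min = 2·58.772° − 4·39.512° + 180° = 139.495°.
Rainbow angle = 180° − D_min = 40.505°.

40.5°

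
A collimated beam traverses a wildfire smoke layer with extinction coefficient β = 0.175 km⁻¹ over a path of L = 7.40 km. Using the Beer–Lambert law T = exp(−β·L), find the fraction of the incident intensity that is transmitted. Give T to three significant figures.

0.274

τ = β·L = 0.175 × 7.40 = 1.2950.
T = exp(−1.2950) = 0.2739.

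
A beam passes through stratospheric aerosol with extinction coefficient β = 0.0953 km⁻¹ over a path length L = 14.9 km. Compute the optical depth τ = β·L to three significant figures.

τ = β·L = 0.0953 × 14.9 = 1.4200.

1.42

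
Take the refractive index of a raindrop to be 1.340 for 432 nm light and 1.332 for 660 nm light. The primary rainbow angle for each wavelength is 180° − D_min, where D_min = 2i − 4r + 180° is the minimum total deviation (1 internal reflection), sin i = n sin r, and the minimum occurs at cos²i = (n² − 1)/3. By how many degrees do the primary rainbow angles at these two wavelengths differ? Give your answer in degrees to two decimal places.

1.15°

At 432 nm (n = 1.340): cos²i = 0.26520 → i = 59.004°, r = 39.770°, D_min = 138.929°, rainbow angle = 41.071°.
At 660 nm (n = 1.332): cos²i = 0.25807 → i = 59.469°, r = 40.290°, D_min = 137.776°, rainbow angle = 42.224°.
Angular width = |41.071° − 42.224°| = 1.153°.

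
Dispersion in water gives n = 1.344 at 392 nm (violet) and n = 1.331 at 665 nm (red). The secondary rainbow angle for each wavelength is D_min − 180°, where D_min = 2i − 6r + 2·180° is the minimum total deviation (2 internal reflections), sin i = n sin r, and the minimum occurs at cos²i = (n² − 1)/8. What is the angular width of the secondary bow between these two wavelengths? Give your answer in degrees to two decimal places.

At 392 nm (n = 1.344): cos²i = 0.10079 → i = 71.490°, r = 44.874°, D_min = 233.733°, rainbow angle = 53.733°.
At 665 nm (n = 1.331): cos²i = 0.09645 → i = 71.907°, r = 45.575°, D_min = 230.365°, rainbow angle = 50.365°.
Angular width = |53.733° − 50.365°| = 3.368°.

3.37°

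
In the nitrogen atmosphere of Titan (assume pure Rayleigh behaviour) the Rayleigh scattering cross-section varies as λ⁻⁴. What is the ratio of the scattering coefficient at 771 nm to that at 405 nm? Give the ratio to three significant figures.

Rayleigh scattering ∝ λ⁻⁴, so the ratio of coefficients is the inverse fourth power of the wavelength ratio.
σ(771)/σ(405) = (405/771)⁴ = (0.5253)⁴ = 0.07614.

0.0761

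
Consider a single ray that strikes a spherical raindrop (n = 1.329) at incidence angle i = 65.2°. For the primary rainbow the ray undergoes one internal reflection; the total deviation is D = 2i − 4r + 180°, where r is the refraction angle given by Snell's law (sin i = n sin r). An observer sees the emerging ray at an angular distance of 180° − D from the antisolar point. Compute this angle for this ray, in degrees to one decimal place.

41.9°

sin r = sin 65.2° / 1.329 = 0.9078/1.329 = 0.6831; r = 43.08°.
D = 2·65.2° − 4·43.08° + 180° = 130.40° − 172.33° + 180° = 138.07°.
Angle from antisolar point = 180° − D = 41.93°.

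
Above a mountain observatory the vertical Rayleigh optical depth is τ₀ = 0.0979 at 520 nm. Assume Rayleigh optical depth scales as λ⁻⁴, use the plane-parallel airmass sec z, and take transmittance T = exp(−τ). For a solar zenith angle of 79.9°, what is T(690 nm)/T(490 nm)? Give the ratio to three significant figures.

1.70

Airmass: sec 79.9° = 5.7023.
τ(690 nm) = 0.0979 × (520/690)⁴ × 5.7023 = 0.0979 × 0.3226 × 5.7023 = 0.1801.
τ(490 nm) = 0.0979 × (520/490)⁴ × 5.7023 = 0.0979 × 1.2683 × 5.7023 = 0.7081.
T(690)/T(490) = exp(τ_B − τ_A) = exp(0.5280) = 1.6955.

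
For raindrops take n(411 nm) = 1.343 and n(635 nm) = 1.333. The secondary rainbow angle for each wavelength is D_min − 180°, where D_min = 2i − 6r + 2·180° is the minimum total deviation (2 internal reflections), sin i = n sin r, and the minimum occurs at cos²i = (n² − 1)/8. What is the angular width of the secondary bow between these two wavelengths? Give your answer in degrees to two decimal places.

At 411 nm (n = 1.343): cos²i = 0.10046 → i = 71.522°, r = 44.928°, D_min = 233.478°, rainbow angle = 53.478°.
At 635 nm (n = 1.333): cos²i = 0.09711 → i = 71.843°, r = 45.466°, D_min = 230.891°, rainbow angle = 50.891°.
Angular width = |53.478° − 50.891°| = 2.587°.

2.59°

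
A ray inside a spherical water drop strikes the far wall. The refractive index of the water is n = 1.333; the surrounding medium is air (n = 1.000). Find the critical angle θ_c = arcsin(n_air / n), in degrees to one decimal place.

sin θ_c = n_air / n = 1.000 / 1.333 = 0.7502.
θ_c = arcsin(0.7502) = 48.61°.

48.6°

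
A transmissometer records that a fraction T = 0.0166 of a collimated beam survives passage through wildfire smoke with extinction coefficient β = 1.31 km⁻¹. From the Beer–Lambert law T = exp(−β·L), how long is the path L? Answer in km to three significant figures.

3.13 km

Beer–Lambert: T = exp(−βL) ⇒ L = −ln(T)/β = −ln(0.0166)/1.31 = 4.0984/1.31 = 3.129 km.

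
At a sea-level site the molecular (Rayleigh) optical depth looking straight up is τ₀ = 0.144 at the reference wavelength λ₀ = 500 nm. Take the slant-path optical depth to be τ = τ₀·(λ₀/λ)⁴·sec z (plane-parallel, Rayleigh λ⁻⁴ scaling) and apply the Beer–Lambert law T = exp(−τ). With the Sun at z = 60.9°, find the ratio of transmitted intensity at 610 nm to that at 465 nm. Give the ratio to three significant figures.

Airmass: sec 60.9° = 2.0562.
τ(610 nm) = 0.144 × (500/610)⁴ × 2.0562 = 0.144 × 0.4514 × 2.0562 = 0.1337.
τ(465 nm) = 0.144 × (500/465)⁴ × 2.0562 = 0.144 × 1.3368 × 2.0562 = 0.3958.
T(610)/T(465) = exp(τ_B − τ_A) = exp(0.2622) = 1.2997.

1.30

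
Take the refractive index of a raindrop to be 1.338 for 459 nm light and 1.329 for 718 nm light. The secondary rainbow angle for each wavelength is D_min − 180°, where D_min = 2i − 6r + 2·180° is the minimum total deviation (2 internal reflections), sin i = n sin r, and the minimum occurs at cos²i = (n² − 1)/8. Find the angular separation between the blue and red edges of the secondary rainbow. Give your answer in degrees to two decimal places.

2.36°

At 459 nm (n = 1.338): cos²i = 0.09878 → i = 71.682°, r = 45.195°, D_min = 232.193°, rainbow angle = 52.193°.
At 718 nm (n = 1.329): cos²i = 0.09578 → i = 71.972°, r = 45.685°, D_min = 229.837°, rainbow angle = 49.837°.
Angular width = |52.193° − 49.837°| = 2.356°.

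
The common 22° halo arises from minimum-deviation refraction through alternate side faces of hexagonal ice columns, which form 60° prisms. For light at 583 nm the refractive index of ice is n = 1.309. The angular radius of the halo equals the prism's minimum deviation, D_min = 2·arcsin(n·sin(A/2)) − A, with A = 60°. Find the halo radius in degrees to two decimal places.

21.76°

n·sin(A/2) = 1.309 × sin 30° = 1.309 × 0.5000 = 0.6545.
D_min = 2·arcsin(0.6545) − 60° = 2 × 40.882° − 60° = 21.763°.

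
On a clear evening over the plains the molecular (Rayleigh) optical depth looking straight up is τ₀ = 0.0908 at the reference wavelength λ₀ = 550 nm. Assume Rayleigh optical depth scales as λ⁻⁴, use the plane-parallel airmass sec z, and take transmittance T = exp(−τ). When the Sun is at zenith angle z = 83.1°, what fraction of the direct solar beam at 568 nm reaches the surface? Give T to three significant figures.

0.515

sec 83.1° = 8.3238.
τ = 0.0908 × (550/568)⁴ × 8.3238 = 0.0908 × 0.8791 × 8.3238 = 0.6645.
T = exp(−0.6645) = 0.5146.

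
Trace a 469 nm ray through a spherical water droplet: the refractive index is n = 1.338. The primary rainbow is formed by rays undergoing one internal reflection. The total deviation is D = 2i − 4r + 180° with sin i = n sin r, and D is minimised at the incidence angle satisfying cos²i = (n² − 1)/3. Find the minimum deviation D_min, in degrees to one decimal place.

138.6°

cos²i = (1.79024 − 1)/3 = 0.26341; i = arccos(0.51324) = 59.120°.
sin r = sin 59.120°/1.338 = 0.64144; r = 39.899°.
D_min = 2·59.120° − 4·39.899° + 180° = 138.643°.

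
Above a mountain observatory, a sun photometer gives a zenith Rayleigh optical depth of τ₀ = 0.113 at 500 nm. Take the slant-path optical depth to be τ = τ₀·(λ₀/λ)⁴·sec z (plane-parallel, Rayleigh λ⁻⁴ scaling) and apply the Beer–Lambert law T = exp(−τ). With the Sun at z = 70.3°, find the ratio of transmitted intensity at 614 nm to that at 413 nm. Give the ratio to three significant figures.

Airmass: sec 70.3° = 2.9665.
τ(614 nm) = 0.113 × (500/614)⁴ × 2.9665 = 0.113 × 0.4398 × 2.9665 = 0.1474.
τ(413 nm) = 0.113 × (500/413)⁴ × 2.9665 = 0.113 × 2.1482 × 2.9665 = 0.7201.
T(614)/T(413) = exp(τ_B − τ_A) = exp(0.5727) = 1.7731.

1.77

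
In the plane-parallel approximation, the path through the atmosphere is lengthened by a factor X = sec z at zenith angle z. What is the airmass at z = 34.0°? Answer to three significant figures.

X = sec z = 1/cos 34.0° = 1/0.8290 = 1.2062.

1.21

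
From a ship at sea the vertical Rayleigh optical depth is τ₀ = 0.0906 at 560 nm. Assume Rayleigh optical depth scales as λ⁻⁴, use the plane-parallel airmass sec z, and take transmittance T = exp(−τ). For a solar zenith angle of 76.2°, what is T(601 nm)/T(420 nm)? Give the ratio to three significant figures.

Airmass: sec 76.2° = 4.1923.
τ(601 nm) = 0.0906 × (560/601)⁴ × 4.1923 = 0.0906 × 0.7538 × 4.1923 = 0.2863.
τ(420 nm) = 0.0906 × (560/420)⁴ × 4.1923 = 0.0906 × 3.1605 × 4.1923 = 1.2004.
T(601)/T(420) = exp(τ_B − τ_A) = exp(0.9141) = 2.4946.

2.49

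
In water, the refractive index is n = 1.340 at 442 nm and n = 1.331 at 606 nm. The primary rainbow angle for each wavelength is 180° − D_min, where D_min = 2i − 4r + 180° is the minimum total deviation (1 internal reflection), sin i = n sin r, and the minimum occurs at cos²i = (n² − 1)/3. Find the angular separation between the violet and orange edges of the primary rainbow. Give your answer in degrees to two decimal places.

1.30°

At 442 nm (n = 1.340): cos²i = 0.26520 → i = 59.004°, r = 39.770°, D_min = 138.929°, rainbow angle = 41.071°.
At 606 nm (n = 1.331): cos²i = 0.25719 → i = 59.527°, r = 40.356°, D_min = 137.630°, rainbow angle = 42.370°.
Angular width = |41.071° − 42.370°| = 1.299°.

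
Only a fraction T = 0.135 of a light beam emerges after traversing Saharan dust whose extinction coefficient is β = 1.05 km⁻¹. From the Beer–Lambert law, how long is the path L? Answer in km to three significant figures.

Beer–Lambert: T = exp(−βL) ⇒ L = −ln(T)/β = −ln(0.135)/1.05 = 2.0025/1.05 = 1.907 km.

1.91 km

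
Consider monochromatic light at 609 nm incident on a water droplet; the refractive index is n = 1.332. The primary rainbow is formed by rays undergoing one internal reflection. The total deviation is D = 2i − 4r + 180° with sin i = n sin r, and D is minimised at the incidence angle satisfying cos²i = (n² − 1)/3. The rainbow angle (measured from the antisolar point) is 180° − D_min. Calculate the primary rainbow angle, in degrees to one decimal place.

42.2°

cos²i = (1.77422 − 1)/3 = 0.25807; i = arccos(0.50801) = 59.469°.
sin r = sin 59.469°/1.332 = 0.64666; r = 40.290°.
D_min = 2·59.469° − 4·40.290° + 180° = 137.776°.
Rainbow angle = 180° − D_min = 42.224°.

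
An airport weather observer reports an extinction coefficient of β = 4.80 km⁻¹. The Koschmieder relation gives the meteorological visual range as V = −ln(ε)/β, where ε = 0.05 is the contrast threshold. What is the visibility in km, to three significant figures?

0.624 km

V = −ln(0.05) / 4.80 = 2.996 / 4.80 = 0.6241 km.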